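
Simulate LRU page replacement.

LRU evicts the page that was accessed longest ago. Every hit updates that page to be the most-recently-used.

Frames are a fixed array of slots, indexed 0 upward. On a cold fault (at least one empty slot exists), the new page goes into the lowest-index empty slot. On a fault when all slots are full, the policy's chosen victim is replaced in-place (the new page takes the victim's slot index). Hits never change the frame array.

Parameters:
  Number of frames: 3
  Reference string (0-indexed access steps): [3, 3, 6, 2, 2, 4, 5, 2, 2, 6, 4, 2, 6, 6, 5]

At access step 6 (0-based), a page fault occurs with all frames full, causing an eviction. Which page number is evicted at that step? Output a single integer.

Step 0: ref 3 -> FAULT, frames=[3,-,-]
Step 1: ref 3 -> HIT, frames=[3,-,-]
Step 2: ref 6 -> FAULT, frames=[3,6,-]
Step 3: ref 2 -> FAULT, frames=[3,6,2]
Step 4: ref 2 -> HIT, frames=[3,6,2]
Step 5: ref 4 -> FAULT, evict 3, frames=[4,6,2]
Step 6: ref 5 -> FAULT, evict 6, frames=[4,5,2]
At step 6: evicted page 6

Answer: 6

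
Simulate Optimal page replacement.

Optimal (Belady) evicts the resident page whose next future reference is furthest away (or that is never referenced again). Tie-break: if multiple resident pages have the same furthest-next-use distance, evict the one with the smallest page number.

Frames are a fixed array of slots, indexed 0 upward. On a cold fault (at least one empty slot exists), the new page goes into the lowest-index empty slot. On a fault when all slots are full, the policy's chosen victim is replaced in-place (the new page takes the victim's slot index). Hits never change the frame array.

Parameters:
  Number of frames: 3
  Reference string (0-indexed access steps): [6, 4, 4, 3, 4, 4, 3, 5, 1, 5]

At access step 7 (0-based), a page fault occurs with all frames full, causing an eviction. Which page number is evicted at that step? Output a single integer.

Step 0: ref 6 -> FAULT, frames=[6,-,-]
Step 1: ref 4 -> FAULT, frames=[6,4,-]
Step 2: ref 4 -> HIT, frames=[6,4,-]
Step 3: ref 3 -> FAULT, frames=[6,4,3]
Step 4: ref 4 -> HIT, frames=[6,4,3]
Step 5: ref 4 -> HIT, frames=[6,4,3]
Step 6: ref 3 -> HIT, frames=[6,4,3]
Step 7: ref 5 -> FAULT, evict 3, frames=[6,4,5]
At step 7: evicted page 3

Answer: 3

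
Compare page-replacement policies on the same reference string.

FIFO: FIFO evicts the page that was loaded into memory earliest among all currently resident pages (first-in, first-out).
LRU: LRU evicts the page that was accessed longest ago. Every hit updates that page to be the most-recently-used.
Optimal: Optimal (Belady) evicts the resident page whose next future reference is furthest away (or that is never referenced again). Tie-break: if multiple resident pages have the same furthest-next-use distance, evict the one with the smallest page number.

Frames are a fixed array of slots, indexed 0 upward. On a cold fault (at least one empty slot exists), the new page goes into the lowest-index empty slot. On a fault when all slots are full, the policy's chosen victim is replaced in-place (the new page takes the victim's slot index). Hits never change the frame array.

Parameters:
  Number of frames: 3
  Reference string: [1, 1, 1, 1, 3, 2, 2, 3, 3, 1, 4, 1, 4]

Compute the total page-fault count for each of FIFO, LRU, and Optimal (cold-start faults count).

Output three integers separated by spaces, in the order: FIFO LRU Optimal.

--- FIFO ---
  step 0: ref 1 -> FAULT, frames=[1,-,-] (faults so far: 1)
  step 1: ref 1 -> HIT, frames=[1,-,-] (faults so far: 1)
  step 2: ref 1 -> HIT, frames=[1,-,-] (faults so far: 1)
  step 3: ref 1 -> HIT, frames=[1,-,-] (faults so far: 1)
  step 4: ref 3 -> FAULT, frames=[1,3,-] (faults so far: 2)
  step 5: ref 2 -> FAULT, frames=[1,3,2] (faults so far: 3)
  step 6: ref 2 -> HIT, frames=[1,3,2] (faults so far: 3)
  step 7: ref 3 -> HIT, frames=[1,3,2] (faults so far: 3)
  step 8: ref 3 -> HIT, frames=[1,3,2] (faults so far: 3)
  step 9: ref 1 -> HIT, frames=[1,3,2] (faults so far: 3)
  step 10: ref 4 -> FAULT, evict 1, frames=[4,3,2] (faults so far: 4)
  step 11: ref 1 -> FAULT, evict 3, frames=[4,1,2] (faults so far: 5)
  step 12: ref 4 -> HIT, frames=[4,1,2] (faults so far: 5)
  FIFO total faults: 5
--- LRU ---
  step 0: ref 1 -> FAULT, frames=[1,-,-] (faults so far: 1)
  step 1: ref 1 -> HIT, frames=[1,-,-] (faults so far: 1)
  step 2: ref 1 -> HIT, frames=[1,-,-] (faults so far: 1)
  step 3: ref 1 -> HIT, frames=[1,-,-] (faults so far: 1)
  step 4: ref 3 -> FAULT, frames=[1,3,-] (faults so far: 2)
  step 5: ref 2 -> FAULT, frames=[1,3,2] (faults so far: 3)
  step 6: ref 2 -> HIT, frames=[1,3,2] (faults so far: 3)
  step 7: ref 3 -> HIT, frames=[1,3,2] (faults so far: 3)
  step 8: ref 3 -> HIT, frames=[1,3,2] (faults so far: 3)
  step 9: ref 1 -> HIT, frames=[1,3,2] (faults so far: 3)
  step 10: ref 4 -> FAULT, evict 2, frames=[1,3,4] (faults so far: 4)
  step 11: ref 1 -> HIT, frames=[1,3,4] (faults so far: 4)
  step 12: ref 4 -> HIT, frames=[1,3,4] (faults so far: 4)
  LRU total faults: 4
--- Optimal ---
  step 0: ref 1 -> FAULT, frames=[1,-,-] (faults so far: 1)
  step 1: ref 1 -> HIT, frames=[1,-,-] (faults so far: 1)
  step 2: ref 1 -> HIT, frames=[1,-,-] (faults so far: 1)
  step 3: ref 1 -> HIT, frames=[1,-,-] (faults so far: 1)
  step 4: ref 3 -> FAULT, frames=[1,3,-] (faults so far: 2)
  step 5: ref 2 -> FAULT, frames=[1,3,2] (faults so far: 3)
  step 6: ref 2 -> HIT, frames=[1,3,2] (faults so far: 3)
  step 7: ref 3 -> HIT, frames=[1,3,2] (faults so far: 3)
  step 8: ref 3 -> HIT, frames=[1,3,2] (faults so far: 3)
  step 9: ref 1 -> HIT, frames=[1,3,2] (faults so far: 3)
  step 10: ref 4 -> FAULT, evict 2, frames=[1,3,4] (faults so far: 4)
  step 11: ref 1 -> HIT, frames=[1,3,4] (faults so far: 4)
  step 12: ref 4 -> HIT, frames=[1,3,4] (faults so far: 4)
  Optimal total faults: 4

Answer: 5 4 4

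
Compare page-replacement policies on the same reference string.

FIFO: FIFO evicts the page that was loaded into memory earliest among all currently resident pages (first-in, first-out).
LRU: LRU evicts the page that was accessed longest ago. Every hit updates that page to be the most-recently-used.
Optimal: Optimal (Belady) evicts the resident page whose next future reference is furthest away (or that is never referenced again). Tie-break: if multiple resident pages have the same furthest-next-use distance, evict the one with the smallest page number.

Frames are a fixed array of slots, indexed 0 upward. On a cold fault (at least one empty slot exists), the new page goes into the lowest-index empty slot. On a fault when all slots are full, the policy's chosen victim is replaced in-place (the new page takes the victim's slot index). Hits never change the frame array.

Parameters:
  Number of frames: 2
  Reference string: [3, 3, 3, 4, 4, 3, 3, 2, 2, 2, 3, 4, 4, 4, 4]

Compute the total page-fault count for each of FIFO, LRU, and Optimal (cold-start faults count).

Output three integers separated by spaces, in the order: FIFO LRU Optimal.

--- FIFO ---
  step 0: ref 3 -> FAULT, frames=[3,-] (faults so far: 1)
  step 1: ref 3 -> HIT, frames=[3,-] (faults so far: 1)
  step 2: ref 3 -> HIT, frames=[3,-] (faults so far: 1)
  step 3: ref 4 -> FAULT, frames=[3,4] (faults so far: 2)
  step 4: ref 4 -> HIT, frames=[3,4] (faults so far: 2)
  step 5: ref 3 -> HIT, frames=[3,4] (faults so far: 2)
  step 6: ref 3 -> HIT, frames=[3,4] (faults so far: 2)
  step 7: ref 2 -> FAULT, evict 3, frames=[2,4] (faults so far: 3)
  step 8: ref 2 -> HIT, frames=[2,4] (faults so far: 3)
  step 9: ref 2 -> HIT, frames=[2,4] (faults so far: 3)
  step 10: ref 3 -> FAULT, evict 4, frames=[2,3] (faults so far: 4)
  step 11: ref 4 -> FAULT, evict 2, frames=[4,3] (faults so far: 5)
  step 12: ref 4 -> HIT, frames=[4,3] (faults so far: 5)
  step 13: ref 4 -> HIT, frames=[4,3] (faults so far: 5)
  step 14: ref 4 -> HIT, frames=[4,3] (faults so far: 5)
  FIFO total faults: 5
--- LRU ---
  step 0: ref 3 -> FAULT, frames=[3,-] (faults so far: 1)
  step 1: ref 3 -> HIT, frames=[3,-] (faults so far: 1)
  step 2: ref 3 -> HIT, frames=[3,-] (faults so far: 1)
  step 3: ref 4 -> FAULT, frames=[3,4] (faults so far: 2)
  step 4: ref 4 -> HIT, frames=[3,4] (faults so far: 2)
  step 5: ref 3 -> HIT, frames=[3,4] (faults so far: 2)
  step 6: ref 3 -> HIT, frames=[3,4] (faults so far: 2)
  step 7: ref 2 -> FAULT, evict 4, frames=[3,2] (faults so far: 3)
  step 8: ref 2 -> HIT, frames=[3,2] (faults so far: 3)
  step 9: ref 2 -> HIT, frames=[3,2] (faults so far: 3)
  step 10: ref 3 -> HIT, frames=[3,2] (faults so far: 3)
  step 11: ref 4 -> FAULT, evict 2, frames=[3,4] (faults so far: 4)
  step 12: ref 4 -> HIT, frames=[3,4] (faults so far: 4)
  step 13: ref 4 -> HIT, frames=[3,4] (faults so far: 4)
  step 14: ref 4 -> HIT, frames=[3,4] (faults so far: 4)
  LRU total faults: 4
--- Optimal ---
  step 0: ref 3 -> FAULT, frames=[3,-] (faults so far: 1)
  step 1: ref 3 -> HIT, frames=[3,-] (faults so far: 1)
  step 2: ref 3 -> HIT, frames=[3,-] (faults so far: 1)
  step 3: ref 4 -> FAULT, frames=[3,4] (faults so far: 2)
  step 4: ref 4 -> HIT, frames=[3,4] (faults so far: 2)
  step 5: ref 3 -> HIT, frames=[3,4] (faults so far: 2)
  step 6: ref 3 -> HIT, frames=[3,4] (faults so far: 2)
  step 7: ref 2 -> FAULT, evict 4, frames=[3,2] (faults so far: 3)
  step 8: ref 2 -> HIT, frames=[3,2] (faults so far: 3)
  step 9: ref 2 -> HIT, frames=[3,2] (faults so far: 3)
  step 10: ref 3 -> HIT, frames=[3,2] (faults so far: 3)
  step 11: ref 4 -> FAULT, evict 2, frames=[3,4] (faults so far: 4)
  step 12: ref 4 -> HIT, frames=[3,4] (faults so far: 4)
  step 13: ref 4 -> HIT, frames=[3,4] (faults so far: 4)
  step 14: ref 4 -> HIT, frames=[3,4] (faults so far: 4)
  Optimal total faults: 4

Answer: 5 4 4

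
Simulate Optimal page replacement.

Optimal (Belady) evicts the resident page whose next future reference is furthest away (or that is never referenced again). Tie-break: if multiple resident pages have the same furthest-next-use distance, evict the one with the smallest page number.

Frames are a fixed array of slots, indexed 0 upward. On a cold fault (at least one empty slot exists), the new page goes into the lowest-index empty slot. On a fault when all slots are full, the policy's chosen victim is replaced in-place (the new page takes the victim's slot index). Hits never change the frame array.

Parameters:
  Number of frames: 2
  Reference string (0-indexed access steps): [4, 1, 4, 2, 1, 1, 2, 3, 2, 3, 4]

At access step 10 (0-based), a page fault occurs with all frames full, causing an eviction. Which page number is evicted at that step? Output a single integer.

Answer: 2

Derivation:
Step 0: ref 4 -> FAULT, frames=[4,-]
Step 1: ref 1 -> FAULT, frames=[4,1]
Step 2: ref 4 -> HIT, frames=[4,1]
Step 3: ref 2 -> FAULT, evict 4, frames=[2,1]
Step 4: ref 1 -> HIT, frames=[2,1]
Step 5: ref 1 -> HIT, frames=[2,1]
Step 6: ref 2 -> HIT, frames=[2,1]
Step 7: ref 3 -> FAULT, evict 1, frames=[2,3]
Step 8: ref 2 -> HIT, frames=[2,3]
Step 9: ref 3 -> HIT, frames=[2,3]
Step 10: ref 4 -> FAULT, evict 2, frames=[4,3]
At step 10: evicted page 2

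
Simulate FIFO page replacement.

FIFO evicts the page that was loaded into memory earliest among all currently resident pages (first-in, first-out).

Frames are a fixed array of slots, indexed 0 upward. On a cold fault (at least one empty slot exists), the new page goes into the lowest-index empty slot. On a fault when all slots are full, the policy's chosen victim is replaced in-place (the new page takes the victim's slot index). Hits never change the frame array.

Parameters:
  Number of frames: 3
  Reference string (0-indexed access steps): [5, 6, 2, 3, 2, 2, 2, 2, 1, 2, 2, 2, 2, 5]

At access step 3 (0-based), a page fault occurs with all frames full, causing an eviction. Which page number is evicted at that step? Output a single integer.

Answer: 5

Derivation:
Step 0: ref 5 -> FAULT, frames=[5,-,-]
Step 1: ref 6 -> FAULT, frames=[5,6,-]
Step 2: ref 2 -> FAULT, frames=[5,6,2]
Step 3: ref 3 -> FAULT, evict 5, frames=[3,6,2]
At step 3: evicted page 5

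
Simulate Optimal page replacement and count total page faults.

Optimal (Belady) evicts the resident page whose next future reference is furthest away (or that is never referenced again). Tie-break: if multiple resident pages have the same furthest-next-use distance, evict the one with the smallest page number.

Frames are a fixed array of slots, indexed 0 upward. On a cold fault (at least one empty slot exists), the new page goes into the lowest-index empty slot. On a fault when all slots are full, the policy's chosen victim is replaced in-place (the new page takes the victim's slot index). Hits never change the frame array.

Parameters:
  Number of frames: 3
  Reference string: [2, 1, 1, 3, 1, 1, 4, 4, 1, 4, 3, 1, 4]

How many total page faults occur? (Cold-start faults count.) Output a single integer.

Answer: 4

Derivation:
Step 0: ref 2 → FAULT, frames=[2,-,-]
Step 1: ref 1 → FAULT, frames=[2,1,-]
Step 2: ref 1 → HIT, frames=[2,1,-]
Step 3: ref 3 → FAULT, frames=[2,1,3]
Step 4: ref 1 → HIT, frames=[2,1,3]
Step 5: ref 1 → HIT, frames=[2,1,3]
Step 6: ref 4 → FAULT (evict 2), frames=[4,1,3]
Step 7: ref 4 → HIT, frames=[4,1,3]
Step 8: ref 1 → HIT, frames=[4,1,3]
Step 9: ref 4 → HIT, frames=[4,1,3]
Step 10: ref 3 → HIT, frames=[4,1,3]
Step 11: ref 1 → HIT, frames=[4,1,3]
Step 12: ref 4 → HIT, frames=[4,1,3]
Total faults: 4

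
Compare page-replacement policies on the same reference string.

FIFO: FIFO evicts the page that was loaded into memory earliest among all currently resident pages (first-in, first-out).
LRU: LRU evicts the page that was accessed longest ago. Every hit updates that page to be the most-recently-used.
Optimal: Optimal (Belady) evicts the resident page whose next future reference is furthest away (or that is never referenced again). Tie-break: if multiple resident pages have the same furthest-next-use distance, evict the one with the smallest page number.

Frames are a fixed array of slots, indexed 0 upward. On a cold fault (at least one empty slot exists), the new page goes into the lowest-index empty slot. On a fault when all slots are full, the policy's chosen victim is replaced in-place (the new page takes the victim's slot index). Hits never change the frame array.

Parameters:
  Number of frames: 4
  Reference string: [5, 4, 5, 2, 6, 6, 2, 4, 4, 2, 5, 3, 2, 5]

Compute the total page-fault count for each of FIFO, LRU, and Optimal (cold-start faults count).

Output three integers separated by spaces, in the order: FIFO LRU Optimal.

--- FIFO ---
  step 0: ref 5 -> FAULT, frames=[5,-,-,-] (faults so far: 1)
  step 1: ref 4 -> FAULT, frames=[5,4,-,-] (faults so far: 2)
  step 2: ref 5 -> HIT, frames=[5,4,-,-] (faults so far: 2)
  step 3: ref 2 -> FAULT, frames=[5,4,2,-] (faults so far: 3)
  step 4: ref 6 -> FAULT, frames=[5,4,2,6] (faults so far: 4)
  step 5: ref 6 -> HIT, frames=[5,4,2,6] (faults so far: 4)
  step 6: ref 2 -> HIT, frames=[5,4,2,6] (faults so far: 4)
  step 7: ref 4 -> HIT, frames=[5,4,2,6] (faults so far: 4)
  step 8: ref 4 -> HIT, frames=[5,4,2,6] (faults so far: 4)
  step 9: ref 2 -> HIT, frames=[5,4,2,6] (faults so far: 4)
  step 10: ref 5 -> HIT, frames=[5,4,2,6] (faults so far: 4)
  step 11: ref 3 -> FAULT, evict 5, frames=[3,4,2,6] (faults so far: 5)
  step 12: ref 2 -> HIT, frames=[3,4,2,6] (faults so far: 5)
  step 13: ref 5 -> FAULT, evict 4, frames=[3,5,2,6] (faults so far: 6)
  FIFO total faults: 6
--- LRU ---
  step 0: ref 5 -> FAULT, frames=[5,-,-,-] (faults so far: 1)
  step 1: ref 4 -> FAULT, frames=[5,4,-,-] (faults so far: 2)
  step 2: ref 5 -> HIT, frames=[5,4,-,-] (faults so far: 2)
  step 3: ref 2 -> FAULT, frames=[5,4,2,-] (faults so far: 3)
  step 4: ref 6 -> FAULT, frames=[5,4,2,6] (faults so far: 4)
  step 5: ref 6 -> HIT, frames=[5,4,2,6] (faults so far: 4)
  step 6: ref 2 -> HIT, frames=[5,4,2,6] (faults so far: 4)
  step 7: ref 4 -> HIT, frames=[5,4,2,6] (faults so far: 4)
  step 8: ref 4 -> HIT, frames=[5,4,2,6] (faults so far: 4)
  step 9: ref 2 -> HIT, frames=[5,4,2,6] (faults so far: 4)
  step 10: ref 5 -> HIT, frames=[5,4,2,6] (faults so far: 4)
  step 11: ref 3 -> FAULT, evict 6, frames=[5,4,2,3] (faults so far: 5)
  step 12: ref 2 -> HIT, frames=[5,4,2,3] (faults so far: 5)
  step 13: ref 5 -> HIT, frames=[5,4,2,3] (faults so far: 5)
  LRU total faults: 5
--- Optimal ---
  step 0: ref 5 -> FAULT, frames=[5,-,-,-] (faults so far: 1)
  step 1: ref 4 -> FAULT, frames=[5,4,-,-] (faults so far: 2)
  step 2: ref 5 -> HIT, frames=[5,4,-,-] (faults so far: 2)
  step 3: ref 2 -> FAULT, frames=[5,4,2,-] (faults so far: 3)
  step 4: ref 6 -> FAULT, frames=[5,4,2,6] (faults so far: 4)
  step 5: ref 6 -> HIT, frames=[5,4,2,6] (faults so far: 4)
  step 6: ref 2 -> HIT, frames=[5,4,2,6] (faults so far: 4)
  step 7: ref 4 -> HIT, frames=[5,4,2,6] (faults so far: 4)
  step 8: ref 4 -> HIT, frames=[5,4,2,6] (faults so far: 4)
  step 9: ref 2 -> HIT, frames=[5,4,2,6] (faults so far: 4)
  step 10: ref 5 -> HIT, frames=[5,4,2,6] (faults so far: 4)
  step 11: ref 3 -> FAULT, evict 4, frames=[5,3,2,6] (faults so far: 5)
  step 12: ref 2 -> HIT, frames=[5,3,2,6] (faults so far: 5)
  step 13: ref 5 -> HIT, frames=[5,3,2,6] (faults so far: 5)
  Optimal total faults: 5

Answer: 6 5 5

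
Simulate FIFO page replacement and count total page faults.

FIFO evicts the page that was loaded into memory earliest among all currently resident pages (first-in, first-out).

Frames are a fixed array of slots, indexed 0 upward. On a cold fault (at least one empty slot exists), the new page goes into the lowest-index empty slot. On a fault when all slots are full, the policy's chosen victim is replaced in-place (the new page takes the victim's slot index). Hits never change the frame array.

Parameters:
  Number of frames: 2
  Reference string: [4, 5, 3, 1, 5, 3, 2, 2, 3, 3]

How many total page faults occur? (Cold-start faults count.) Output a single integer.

Answer: 7

Derivation:
Step 0: ref 4 → FAULT, frames=[4,-]
Step 1: ref 5 → FAULT, frames=[4,5]
Step 2: ref 3 → FAULT (evict 4), frames=[3,5]
Step 3: ref 1 → FAULT (evict 5), frames=[3,1]
Step 4: ref 5 → FAULT (evict 3), frames=[5,1]
Step 5: ref 3 → FAULT (evict 1), frames=[5,3]
Step 6: ref 2 → FAULT (evict 5), frames=[2,3]
Step 7: ref 2 → HIT, frames=[2,3]
Step 8: ref 3 → HIT, frames=[2,3]
Step 9: ref 3 → HIT, frames=[2,3]
Total faults: 7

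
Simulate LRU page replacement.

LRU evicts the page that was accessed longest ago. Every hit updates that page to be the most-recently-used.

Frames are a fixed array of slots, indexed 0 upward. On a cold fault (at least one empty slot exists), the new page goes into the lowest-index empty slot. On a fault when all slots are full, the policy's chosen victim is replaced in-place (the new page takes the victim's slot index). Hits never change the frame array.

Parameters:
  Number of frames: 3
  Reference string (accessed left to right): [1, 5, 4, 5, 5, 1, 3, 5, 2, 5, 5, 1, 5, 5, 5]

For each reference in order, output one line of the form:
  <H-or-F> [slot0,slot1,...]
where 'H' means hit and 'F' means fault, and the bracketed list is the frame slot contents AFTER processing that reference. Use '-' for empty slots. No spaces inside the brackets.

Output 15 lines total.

F [1,-,-]
F [1,5,-]
F [1,5,4]
H [1,5,4]
H [1,5,4]
H [1,5,4]
F [1,5,3]
H [1,5,3]
F [2,5,3]
H [2,5,3]
H [2,5,3]
F [2,5,1]
H [2,5,1]
H [2,5,1]
H [2,5,1]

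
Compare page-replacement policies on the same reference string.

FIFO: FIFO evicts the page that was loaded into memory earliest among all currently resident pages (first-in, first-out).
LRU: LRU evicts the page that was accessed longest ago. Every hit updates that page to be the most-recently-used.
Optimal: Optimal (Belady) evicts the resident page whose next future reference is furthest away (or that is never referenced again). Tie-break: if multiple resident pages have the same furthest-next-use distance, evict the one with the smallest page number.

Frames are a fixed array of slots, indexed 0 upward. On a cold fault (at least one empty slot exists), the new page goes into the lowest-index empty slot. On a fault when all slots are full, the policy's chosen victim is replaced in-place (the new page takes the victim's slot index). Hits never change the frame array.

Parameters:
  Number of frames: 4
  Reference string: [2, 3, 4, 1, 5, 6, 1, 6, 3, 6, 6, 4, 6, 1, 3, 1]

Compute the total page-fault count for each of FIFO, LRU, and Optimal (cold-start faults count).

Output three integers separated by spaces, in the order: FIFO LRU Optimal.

--- FIFO ---
  step 0: ref 2 -> FAULT, frames=[2,-,-,-] (faults so far: 1)
  step 1: ref 3 -> FAULT, frames=[2,3,-,-] (faults so far: 2)
  step 2: ref 4 -> FAULT, frames=[2,3,4,-] (faults so far: 3)
  step 3: ref 1 -> FAULT, frames=[2,3,4,1] (faults so far: 4)
  step 4: ref 5 -> FAULT, evict 2, frames=[5,3,4,1] (faults so far: 5)
  step 5: ref 6 -> FAULT, evict 3, frames=[5,6,4,1] (faults so far: 6)
  step 6: ref 1 -> HIT, frames=[5,6,4,1] (faults so far: 6)
  step 7: ref 6 -> HIT, frames=[5,6,4,1] (faults so far: 6)
  step 8: ref 3 -> FAULT, evict 4, frames=[5,6,3,1] (faults so far: 7)
  step 9: ref 6 -> HIT, frames=[5,6,3,1] (faults so far: 7)
  step 10: ref 6 -> HIT, frames=[5,6,3,1] (faults so far: 7)
  step 11: ref 4 -> FAULT, evict 1, frames=[5,6,3,4] (faults so far: 8)
  step 12: ref 6 -> HIT, frames=[5,6,3,4] (faults so far: 8)
  step 13: ref 1 -> FAULT, evict 5, frames=[1,6,3,4] (faults so far: 9)
  step 14: ref 3 -> HIT, frames=[1,6,3,4] (faults so far: 9)
  step 15: ref 1 -> HIT, frames=[1,6,3,4] (faults so far: 9)
  FIFO total faults: 9
--- LRU ---
  step 0: ref 2 -> FAULT, frames=[2,-,-,-] (faults so far: 1)
  step 1: ref 3 -> FAULT, frames=[2,3,-,-] (faults so far: 2)
  step 2: ref 4 -> FAULT, frames=[2,3,4,-] (faults so far: 3)
  step 3: ref 1 -> FAULT, frames=[2,3,4,1] (faults so far: 4)
  step 4: ref 5 -> FAULT, evict 2, frames=[5,3,4,1] (faults so far: 5)
  step 5: ref 6 -> FAULT, evict 3, frames=[5,6,4,1] (faults so far: 6)
  step 6: ref 1 -> HIT, frames=[5,6,4,1] (faults so far: 6)
  step 7: ref 6 -> HIT, frames=[5,6,4,1] (faults so far: 6)
  step 8: ref 3 -> FAULT, evict 4, frames=[5,6,3,1] (faults so far: 7)
  step 9: ref 6 -> HIT, frames=[5,6,3,1] (faults so far: 7)
  step 10: ref 6 -> HIT, frames=[5,6,3,1] (faults so far: 7)
  step 11: ref 4 -> FAULT, evict 5, frames=[4,6,3,1] (faults so far: 8)
  step 12: ref 6 -> HIT, frames=[4,6,3,1] (faults so far: 8)
  step 13: ref 1 -> HIT, frames=[4,6,3,1] (faults so far: 8)
  step 14: ref 3 -> HIT, frames=[4,6,3,1] (faults so far: 8)
  step 15: ref 1 -> HIT, frames=[4,6,3,1] (faults so far: 8)
  LRU total faults: 8
--- Optimal ---
  step 0: ref 2 -> FAULT, frames=[2,-,-,-] (faults so far: 1)
  step 1: ref 3 -> FAULT, frames=[2,3,-,-] (faults so far: 2)
  step 2: ref 4 -> FAULT, frames=[2,3,4,-] (faults so far: 3)
  step 3: ref 1 -> FAULT, frames=[2,3,4,1] (faults so far: 4)
  step 4: ref 5 -> FAULT, evict 2, frames=[5,3,4,1] (faults so far: 5)
  step 5: ref 6 -> FAULT, evict 5, frames=[6,3,4,1] (faults so far: 6)
  step 6: ref 1 -> HIT, frames=[6,3,4,1] (faults so far: 6)
  step 7: ref 6 -> HIT, frames=[6,3,4,1] (faults so far: 6)
  step 8: ref 3 -> HIT, frames=[6,3,4,1] (faults so far: 6)
  step 9: ref 6 -> HIT, frames=[6,3,4,1] (faults so far: 6)
  step 10: ref 6 -> HIT, frames=[6,3,4,1] (faults so far: 6)
  step 11: ref 4 -> HIT, frames=[6,3,4,1] (faults so far: 6)
  step 12: ref 6 -> HIT, frames=[6,3,4,1] (faults so far: 6)
  step 13: ref 1 -> HIT, frames=[6,3,4,1] (faults so far: 6)
  step 14: ref 3 -> HIT, frames=[6,3,4,1] (faults so far: 6)
  step 15: ref 1 -> HIT, frames=[6,3,4,1] (faults so far: 6)
  Optimal total faults: 6

Answer: 9 8 6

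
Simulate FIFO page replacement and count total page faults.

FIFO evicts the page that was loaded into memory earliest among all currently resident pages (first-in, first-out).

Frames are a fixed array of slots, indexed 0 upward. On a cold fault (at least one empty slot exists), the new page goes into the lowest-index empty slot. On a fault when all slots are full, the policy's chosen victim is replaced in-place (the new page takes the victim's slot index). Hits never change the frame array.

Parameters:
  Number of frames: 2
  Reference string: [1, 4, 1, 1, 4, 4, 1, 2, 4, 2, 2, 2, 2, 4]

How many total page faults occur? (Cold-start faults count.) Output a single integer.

Answer: 3

Derivation:
Step 0: ref 1 → FAULT, frames=[1,-]
Step 1: ref 4 → FAULT, frames=[1,4]
Step 2: ref 1 → HIT, frames=[1,4]
Step 3: ref 1 → HIT, frames=[1,4]
Step 4: ref 4 → HIT, frames=[1,4]
Step 5: ref 4 → HIT, frames=[1,4]
Step 6: ref 1 → HIT, frames=[1,4]
Step 7: ref 2 → FAULT (evict 1), frames=[2,4]
Step 8: ref 4 → HIT, frames=[2,4]
Step 9: ref 2 → HIT, frames=[2,4]
Step 10: ref 2 → HIT, frames=[2,4]
Step 11: ref 2 → HIT, frames=[2,4]
Step 12: ref 2 → HIT, frames=[2,4]
Step 13: ref 4 → HIT, frames=[2,4]
Total faults: 3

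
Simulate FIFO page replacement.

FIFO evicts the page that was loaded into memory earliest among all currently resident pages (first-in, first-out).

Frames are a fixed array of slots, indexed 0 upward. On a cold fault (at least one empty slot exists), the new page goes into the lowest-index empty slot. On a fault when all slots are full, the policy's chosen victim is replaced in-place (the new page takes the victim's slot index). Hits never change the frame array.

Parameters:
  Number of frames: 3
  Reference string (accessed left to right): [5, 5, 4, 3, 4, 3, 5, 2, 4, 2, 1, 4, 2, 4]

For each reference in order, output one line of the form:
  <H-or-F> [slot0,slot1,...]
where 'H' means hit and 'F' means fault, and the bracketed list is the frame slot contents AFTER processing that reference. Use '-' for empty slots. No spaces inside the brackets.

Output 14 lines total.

F [5,-,-]
H [5,-,-]
F [5,4,-]
F [5,4,3]
H [5,4,3]
H [5,4,3]
H [5,4,3]
F [2,4,3]
H [2,4,3]
H [2,4,3]
F [2,1,3]
F [2,1,4]
H [2,1,4]
H [2,1,4]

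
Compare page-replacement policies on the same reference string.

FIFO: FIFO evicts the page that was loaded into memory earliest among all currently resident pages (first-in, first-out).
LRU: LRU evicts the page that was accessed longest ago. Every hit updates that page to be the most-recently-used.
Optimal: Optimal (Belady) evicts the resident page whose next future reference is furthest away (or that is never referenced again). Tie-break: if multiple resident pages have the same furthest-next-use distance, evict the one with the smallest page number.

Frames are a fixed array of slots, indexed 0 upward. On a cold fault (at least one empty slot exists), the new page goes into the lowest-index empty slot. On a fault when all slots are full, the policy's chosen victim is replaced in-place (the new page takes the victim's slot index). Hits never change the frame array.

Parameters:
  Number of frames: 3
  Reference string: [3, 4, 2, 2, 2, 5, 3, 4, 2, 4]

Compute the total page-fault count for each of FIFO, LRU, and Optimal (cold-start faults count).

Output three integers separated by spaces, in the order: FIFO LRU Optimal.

--- FIFO ---
  step 0: ref 3 -> FAULT, frames=[3,-,-] (faults so far: 1)
  step 1: ref 4 -> FAULT, frames=[3,4,-] (faults so far: 2)
  step 2: ref 2 -> FAULT, frames=[3,4,2] (faults so far: 3)
  step 3: ref 2 -> HIT, frames=[3,4,2] (faults so far: 3)
  step 4: ref 2 -> HIT, frames=[3,4,2] (faults so far: 3)
  step 5: ref 5 -> FAULT, evict 3, frames=[5,4,2] (faults so far: 4)
  step 6: ref 3 -> FAULT, evict 4, frames=[5,3,2] (faults so far: 5)
  step 7: ref 4 -> FAULT, evict 2, frames=[5,3,4] (faults so far: 6)
  step 8: ref 2 -> FAULT, evict 5, frames=[2,3,4] (faults so far: 7)
  step 9: ref 4 -> HIT, frames=[2,3,4] (faults so far: 7)
  FIFO total faults: 7
--- LRU ---
  step 0: ref 3 -> FAULT, frames=[3,-,-] (faults so far: 1)
  step 1: ref 4 -> FAULT, frames=[3,4,-] (faults so far: 2)
  step 2: ref 2 -> FAULT, frames=[3,4,2] (faults so far: 3)
  step 3: ref 2 -> HIT, frames=[3,4,2] (faults so far: 3)
  step 4: ref 2 -> HIT, frames=[3,4,2] (faults so far: 3)
  step 5: ref 5 -> FAULT, evict 3, frames=[5,4,2] (faults so far: 4)
  step 6: ref 3 -> FAULT, evict 4, frames=[5,3,2] (faults so far: 5)
  step 7: ref 4 -> FAULT, evict 2, frames=[5,3,4] (faults so far: 6)
  step 8: ref 2 -> FAULT, evict 5, frames=[2,3,4] (faults so far: 7)
  step 9: ref 4 -> HIT, frames=[2,3,4] (faults so far: 7)
  LRU total faults: 7
--- Optimal ---
  step 0: ref 3 -> FAULT, frames=[3,-,-] (faults so far: 1)
  step 1: ref 4 -> FAULT, frames=[3,4,-] (faults so far: 2)
  step 2: ref 2 -> FAULT, frames=[3,4,2] (faults so far: 3)
  step 3: ref 2 -> HIT, frames=[3,4,2] (faults so far: 3)
  step 4: ref 2 -> HIT, frames=[3,4,2] (faults so far: 3)
  step 5: ref 5 -> FAULT, evict 2, frames=[3,4,5] (faults so far: 4)
  step 6: ref 3 -> HIT, frames=[3,4,5] (faults so far: 4)
  step 7: ref 4 -> HIT, frames=[3,4,5] (faults so far: 4)
  step 8: ref 2 -> FAULT, evict 3, frames=[2,4,5] (faults so far: 5)
  step 9: ref 4 -> HIT, frames=[2,4,5] (faults so far: 5)
  Optimal total faults: 5

Answer: 7 7 5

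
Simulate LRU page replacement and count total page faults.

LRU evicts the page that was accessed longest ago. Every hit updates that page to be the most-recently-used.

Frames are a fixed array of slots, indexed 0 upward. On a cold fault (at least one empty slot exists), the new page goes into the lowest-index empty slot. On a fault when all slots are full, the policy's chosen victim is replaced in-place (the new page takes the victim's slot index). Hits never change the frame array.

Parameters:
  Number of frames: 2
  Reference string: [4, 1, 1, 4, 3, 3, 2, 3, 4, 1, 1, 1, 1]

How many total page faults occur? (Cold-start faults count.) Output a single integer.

Step 0: ref 4 → FAULT, frames=[4,-]
Step 1: ref 1 → FAULT, frames=[4,1]
Step 2: ref 1 → HIT, frames=[4,1]
Step 3: ref 4 → HIT, frames=[4,1]
Step 4: ref 3 → FAULT (evict 1), frames=[4,3]
Step 5: ref 3 → HIT, frames=[4,3]
Step 6: ref 2 → FAULT (evict 4), frames=[2,3]
Step 7: ref 3 → HIT, frames=[2,3]
Step 8: ref 4 → FAULT (evict 2), frames=[4,3]
Step 9: ref 1 → FAULT (evict 3), frames=[4,1]
Step 10: ref 1 → HIT, frames=[4,1]
Step 11: ref 1 → HIT, frames=[4,1]
Step 12: ref 1 → HIT, frames=[4,1]
Total faults: 6

Answer: 6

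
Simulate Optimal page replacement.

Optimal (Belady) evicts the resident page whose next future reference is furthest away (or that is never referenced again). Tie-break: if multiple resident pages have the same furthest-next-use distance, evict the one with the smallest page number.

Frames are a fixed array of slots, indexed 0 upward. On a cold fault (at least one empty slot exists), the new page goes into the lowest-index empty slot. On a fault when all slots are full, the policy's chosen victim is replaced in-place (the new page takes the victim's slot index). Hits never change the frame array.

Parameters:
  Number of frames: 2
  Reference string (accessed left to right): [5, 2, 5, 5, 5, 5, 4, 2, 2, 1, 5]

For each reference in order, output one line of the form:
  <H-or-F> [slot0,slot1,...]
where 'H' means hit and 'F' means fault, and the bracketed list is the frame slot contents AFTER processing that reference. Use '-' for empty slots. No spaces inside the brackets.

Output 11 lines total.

F [5,-]
F [5,2]
H [5,2]
H [5,2]
H [5,2]
H [5,2]
F [4,2]
H [4,2]
H [4,2]
F [4,1]
F [4,5]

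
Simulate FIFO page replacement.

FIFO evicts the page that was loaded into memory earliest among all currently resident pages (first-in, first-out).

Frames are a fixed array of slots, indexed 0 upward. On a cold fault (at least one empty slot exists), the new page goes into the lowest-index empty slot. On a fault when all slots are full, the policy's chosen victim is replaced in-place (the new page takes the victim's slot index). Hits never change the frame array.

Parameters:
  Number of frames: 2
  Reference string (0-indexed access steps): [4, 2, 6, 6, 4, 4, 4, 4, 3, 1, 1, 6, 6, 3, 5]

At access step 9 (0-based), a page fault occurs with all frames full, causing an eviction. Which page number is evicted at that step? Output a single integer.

Step 0: ref 4 -> FAULT, frames=[4,-]
Step 1: ref 2 -> FAULT, frames=[4,2]
Step 2: ref 6 -> FAULT, evict 4, frames=[6,2]
Step 3: ref 6 -> HIT, frames=[6,2]
Step 4: ref 4 -> FAULT, evict 2, frames=[6,4]
Step 5: ref 4 -> HIT, frames=[6,4]
Step 6: ref 4 -> HIT, frames=[6,4]
Step 7: ref 4 -> HIT, frames=[6,4]
Step 8: ref 3 -> FAULT, evict 6, frames=[3,4]
Step 9: ref 1 -> FAULT, evict 4, frames=[3,1]
At step 9: evicted page 4

Answer: 4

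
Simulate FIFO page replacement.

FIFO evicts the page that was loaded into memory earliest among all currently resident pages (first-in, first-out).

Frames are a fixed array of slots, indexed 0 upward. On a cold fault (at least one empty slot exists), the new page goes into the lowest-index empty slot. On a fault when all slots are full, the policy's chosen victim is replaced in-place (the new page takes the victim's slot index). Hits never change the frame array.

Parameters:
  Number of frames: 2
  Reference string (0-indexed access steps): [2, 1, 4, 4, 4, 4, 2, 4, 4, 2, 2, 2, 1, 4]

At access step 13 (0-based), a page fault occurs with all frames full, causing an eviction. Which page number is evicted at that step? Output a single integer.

Answer: 2

Derivation:
Step 0: ref 2 -> FAULT, frames=[2,-]
Step 1: ref 1 -> FAULT, frames=[2,1]
Step 2: ref 4 -> FAULT, evict 2, frames=[4,1]
Step 3: ref 4 -> HIT, frames=[4,1]
Step 4: ref 4 -> HIT, frames=[4,1]
Step 5: ref 4 -> HIT, frames=[4,1]
Step 6: ref 2 -> FAULT, evict 1, frames=[4,2]
Step 7: ref 4 -> HIT, frames=[4,2]
Step 8: ref 4 -> HIT, frames=[4,2]
Step 9: ref 2 -> HIT, frames=[4,2]
Step 10: ref 2 -> HIT, frames=[4,2]
Step 11: ref 2 -> HIT, frames=[4,2]
Step 12: ref 1 -> FAULT, evict 4, frames=[1,2]
Step 13: ref 4 -> FAULT, evict 2, frames=[1,4]
At step 13: evicted page 2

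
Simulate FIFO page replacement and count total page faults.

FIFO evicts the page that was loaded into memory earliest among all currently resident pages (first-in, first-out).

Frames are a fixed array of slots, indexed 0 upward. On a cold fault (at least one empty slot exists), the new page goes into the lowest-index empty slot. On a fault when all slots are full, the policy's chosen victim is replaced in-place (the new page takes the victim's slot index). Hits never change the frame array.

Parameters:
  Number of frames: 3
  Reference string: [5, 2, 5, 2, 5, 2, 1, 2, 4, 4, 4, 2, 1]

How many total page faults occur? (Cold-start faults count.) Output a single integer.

Step 0: ref 5 → FAULT, frames=[5,-,-]
Step 1: ref 2 → FAULT, frames=[5,2,-]
Step 2: ref 5 → HIT, frames=[5,2,-]
Step 3: ref 2 → HIT, frames=[5,2,-]
Step 4: ref 5 → HIT, frames=[5,2,-]
Step 5: ref 2 → HIT, frames=[5,2,-]
Step 6: ref 1 → FAULT, frames=[5,2,1]
Step 7: ref 2 → HIT, frames=[5,2,1]
Step 8: ref 4 → FAULT (evict 5), frames=[4,2,1]
Step 9: ref 4 → HIT, frames=[4,2,1]
Step 10: ref 4 → HIT, frames=[4,2,1]
Step 11: ref 2 → HIT, frames=[4,2,1]
Step 12: ref 1 → HIT, frames=[4,2,1]
Total faults: 4

Answer: 4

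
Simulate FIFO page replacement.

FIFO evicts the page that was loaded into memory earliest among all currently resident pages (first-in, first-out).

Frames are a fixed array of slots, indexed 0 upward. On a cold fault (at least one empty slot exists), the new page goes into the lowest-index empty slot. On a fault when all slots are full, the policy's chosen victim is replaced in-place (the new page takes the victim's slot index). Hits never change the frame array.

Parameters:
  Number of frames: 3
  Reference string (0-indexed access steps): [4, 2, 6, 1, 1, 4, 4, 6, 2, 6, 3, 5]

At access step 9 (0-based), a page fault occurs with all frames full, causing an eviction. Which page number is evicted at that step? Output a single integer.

Step 0: ref 4 -> FAULT, frames=[4,-,-]
Step 1: ref 2 -> FAULT, frames=[4,2,-]
Step 2: ref 6 -> FAULT, frames=[4,2,6]
Step 3: ref 1 -> FAULT, evict 4, frames=[1,2,6]
Step 4: ref 1 -> HIT, frames=[1,2,6]
Step 5: ref 4 -> FAULT, evict 2, frames=[1,4,6]
Step 6: ref 4 -> HIT, frames=[1,4,6]
Step 7: ref 6 -> HIT, frames=[1,4,6]
Step 8: ref 2 -> FAULT, evict 6, frames=[1,4,2]
Step 9: ref 6 -> FAULT, evict 1, frames=[6,4,2]
At step 9: evicted page 1

Answer: 1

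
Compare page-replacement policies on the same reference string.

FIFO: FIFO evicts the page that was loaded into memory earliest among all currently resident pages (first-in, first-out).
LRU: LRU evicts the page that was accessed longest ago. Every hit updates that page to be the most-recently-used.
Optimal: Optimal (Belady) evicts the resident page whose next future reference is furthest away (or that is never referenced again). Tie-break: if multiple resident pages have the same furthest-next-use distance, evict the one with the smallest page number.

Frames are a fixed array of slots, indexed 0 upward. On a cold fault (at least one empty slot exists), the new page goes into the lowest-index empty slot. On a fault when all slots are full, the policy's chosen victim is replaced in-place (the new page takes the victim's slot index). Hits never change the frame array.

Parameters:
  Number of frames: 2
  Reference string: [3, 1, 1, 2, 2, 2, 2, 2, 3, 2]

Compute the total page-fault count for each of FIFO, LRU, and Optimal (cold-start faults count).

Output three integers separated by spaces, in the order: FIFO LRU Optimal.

--- FIFO ---
  step 0: ref 3 -> FAULT, frames=[3,-] (faults so far: 1)
  step 1: ref 1 -> FAULT, frames=[3,1] (faults so far: 2)
  step 2: ref 1 -> HIT, frames=[3,1] (faults so far: 2)
  step 3: ref 2 -> FAULT, evict 3, frames=[2,1] (faults so far: 3)
  step 4: ref 2 -> HIT, frames=[2,1] (faults so far: 3)
  step 5: ref 2 -> HIT, frames=[2,1] (faults so far: 3)
  step 6: ref 2 -> HIT, frames=[2,1] (faults so far: 3)
  step 7: ref 2 -> HIT, frames=[2,1] (faults so far: 3)
  step 8: ref 3 -> FAULT, evict 1, frames=[2,3] (faults so far: 4)
  step 9: ref 2 -> HIT, frames=[2,3] (faults so far: 4)
  FIFO total faults: 4
--- LRU ---
  step 0: ref 3 -> FAULT, frames=[3,-] (faults so far: 1)
  step 1: ref 1 -> FAULT, frames=[3,1] (faults so far: 2)
  step 2: ref 1 -> HIT, frames=[3,1] (faults so far: 2)
  step 3: ref 2 -> FAULT, evict 3, frames=[2,1] (faults so far: 3)
  step 4: ref 2 -> HIT, frames=[2,1] (faults so far: 3)
  step 5: ref 2 -> HIT, frames=[2,1] (faults so far: 3)
  step 6: ref 2 -> HIT, frames=[2,1] (faults so far: 3)
  step 7: ref 2 -> HIT, frames=[2,1] (faults so far: 3)
  step 8: ref 3 -> FAULT, evict 1, frames=[2,3] (faults so far: 4)
  step 9: ref 2 -> HIT, frames=[2,3] (faults so far: 4)
  LRU total faults: 4
--- Optimal ---
  step 0: ref 3 -> FAULT, frames=[3,-] (faults so far: 1)
  step 1: ref 1 -> FAULT, frames=[3,1] (faults so far: 2)
  step 2: ref 1 -> HIT, frames=[3,1] (faults so far: 2)
  step 3: ref 2 -> FAULT, evict 1, frames=[3,2] (faults so far: 3)
  step 4: ref 2 -> HIT, frames=[3,2] (faults so far: 3)
  step 5: ref 2 -> HIT, frames=[3,2] (faults so far: 3)
  step 6: ref 2 -> HIT, frames=[3,2] (faults so far: 3)
  step 7: ref 2 -> HIT, frames=[3,2] (faults so far: 3)
  step 8: ref 3 -> HIT, frames=[3,2] (faults so far: 3)
  step 9: ref 2 -> HIT, frames=[3,2] (faults so far: 3)
  Optimal total faults: 3

Answer: 4 4 3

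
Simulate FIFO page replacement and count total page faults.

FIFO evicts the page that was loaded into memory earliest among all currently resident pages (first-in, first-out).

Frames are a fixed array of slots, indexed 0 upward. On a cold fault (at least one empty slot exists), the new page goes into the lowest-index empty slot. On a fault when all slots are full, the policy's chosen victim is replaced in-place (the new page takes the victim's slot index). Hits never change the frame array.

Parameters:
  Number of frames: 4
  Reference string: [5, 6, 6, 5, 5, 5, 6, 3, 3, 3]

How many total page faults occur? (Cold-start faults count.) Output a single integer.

Answer: 3

Derivation:
Step 0: ref 5 → FAULT, frames=[5,-,-,-]
Step 1: ref 6 → FAULT, frames=[5,6,-,-]
Step 2: ref 6 → HIT, frames=[5,6,-,-]
Step 3: ref 5 → HIT, frames=[5,6,-,-]
Step 4: ref 5 → HIT, frames=[5,6,-,-]
Step 5: ref 5 → HIT, frames=[5,6,-,-]
Step 6: ref 6 → HIT, frames=[5,6,-,-]
Step 7: ref 3 → FAULT, frames=[5,6,3,-]
Step 8: ref 3 → HIT, frames=[5,6,3,-]
Step 9: ref 3 → HIT, frames=[5,6,3,-]
Total faults: 3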